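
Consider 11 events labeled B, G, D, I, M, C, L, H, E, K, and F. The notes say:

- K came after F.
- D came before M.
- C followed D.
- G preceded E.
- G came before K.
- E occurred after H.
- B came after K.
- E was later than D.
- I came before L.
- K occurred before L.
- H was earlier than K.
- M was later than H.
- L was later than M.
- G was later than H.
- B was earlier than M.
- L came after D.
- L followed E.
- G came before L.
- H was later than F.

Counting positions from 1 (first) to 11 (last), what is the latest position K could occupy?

8

K must come before B, L, and M — 3 events forced after it.
Everything else can be placed before K in some valid order, so K can sit as late as position 11 − 3 = 8.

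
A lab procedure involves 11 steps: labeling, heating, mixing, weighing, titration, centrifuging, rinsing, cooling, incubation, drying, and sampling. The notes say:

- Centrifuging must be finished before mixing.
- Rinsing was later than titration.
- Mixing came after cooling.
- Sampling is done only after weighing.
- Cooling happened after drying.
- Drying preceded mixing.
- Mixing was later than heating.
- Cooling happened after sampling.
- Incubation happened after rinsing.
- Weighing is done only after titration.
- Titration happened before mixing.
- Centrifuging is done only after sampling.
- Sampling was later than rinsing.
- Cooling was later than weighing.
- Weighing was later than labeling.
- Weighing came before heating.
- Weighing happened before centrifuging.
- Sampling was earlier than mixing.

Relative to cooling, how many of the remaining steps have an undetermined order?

Forced before cooling: drying, labeling, rinsing, sampling, titration, and weighing; forced after cooling: mixing.
That leaves centrifuging, heating, and incubation with no forced order relative to cooling — 3.

3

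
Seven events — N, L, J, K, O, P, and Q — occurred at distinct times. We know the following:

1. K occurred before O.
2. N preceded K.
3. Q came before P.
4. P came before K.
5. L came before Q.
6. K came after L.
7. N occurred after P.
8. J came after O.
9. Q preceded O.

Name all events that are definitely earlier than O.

Directly stated before O: K and Q.
L reaches O via L → Q → O.
N reaches O via N → K → O.
P reaches O via P → K → O.
No chain forces J ahead of O.

K, L, N, P, Q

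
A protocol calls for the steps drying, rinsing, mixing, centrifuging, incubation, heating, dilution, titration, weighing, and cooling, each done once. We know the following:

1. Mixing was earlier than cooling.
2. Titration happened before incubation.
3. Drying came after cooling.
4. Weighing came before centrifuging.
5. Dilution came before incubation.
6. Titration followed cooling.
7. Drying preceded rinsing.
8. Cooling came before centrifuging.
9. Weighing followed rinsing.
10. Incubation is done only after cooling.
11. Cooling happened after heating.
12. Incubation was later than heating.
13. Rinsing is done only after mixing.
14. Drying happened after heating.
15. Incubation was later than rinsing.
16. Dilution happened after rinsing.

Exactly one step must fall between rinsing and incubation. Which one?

dilution

Tracing the constraints gives rinsing → dilution → incubation, so dilution sits after rinsing and before incubation.
No other step is forced both after rinsing and before incubation.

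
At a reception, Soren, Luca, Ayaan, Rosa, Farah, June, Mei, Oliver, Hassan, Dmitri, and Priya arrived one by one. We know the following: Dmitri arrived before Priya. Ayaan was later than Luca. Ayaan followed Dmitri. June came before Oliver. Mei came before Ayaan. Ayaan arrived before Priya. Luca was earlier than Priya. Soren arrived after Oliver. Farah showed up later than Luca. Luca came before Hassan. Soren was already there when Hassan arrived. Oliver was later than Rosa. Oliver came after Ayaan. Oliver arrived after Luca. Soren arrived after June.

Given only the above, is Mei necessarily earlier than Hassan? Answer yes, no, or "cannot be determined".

yes

Chain the constraints: Mei → Ayaan → Oliver → Soren → Hassan. Each link is directly stated, so Mei comes before Hassan.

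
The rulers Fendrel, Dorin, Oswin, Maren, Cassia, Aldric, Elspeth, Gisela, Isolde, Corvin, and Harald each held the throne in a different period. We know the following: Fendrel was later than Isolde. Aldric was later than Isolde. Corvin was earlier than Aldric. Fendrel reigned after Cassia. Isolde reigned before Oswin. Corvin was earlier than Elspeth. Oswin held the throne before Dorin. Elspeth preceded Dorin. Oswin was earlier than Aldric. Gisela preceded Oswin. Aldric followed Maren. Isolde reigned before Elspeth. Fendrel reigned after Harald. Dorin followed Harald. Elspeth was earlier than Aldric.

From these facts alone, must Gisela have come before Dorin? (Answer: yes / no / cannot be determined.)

yes

Chain the constraints: Gisela → Oswin → Dorin. Each link is directly stated, so Gisela comes before Dorin.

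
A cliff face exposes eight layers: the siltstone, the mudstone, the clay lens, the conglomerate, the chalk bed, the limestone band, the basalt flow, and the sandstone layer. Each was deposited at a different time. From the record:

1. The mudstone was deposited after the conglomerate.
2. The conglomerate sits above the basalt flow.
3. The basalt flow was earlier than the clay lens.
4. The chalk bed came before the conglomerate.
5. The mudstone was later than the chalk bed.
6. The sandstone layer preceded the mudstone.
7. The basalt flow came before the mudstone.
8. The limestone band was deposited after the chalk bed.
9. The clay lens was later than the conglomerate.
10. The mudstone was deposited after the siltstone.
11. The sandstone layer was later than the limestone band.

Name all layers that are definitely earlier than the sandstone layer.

the chalk bed, the limestone band

Directly stated before the sandstone layer: the limestone band.
The chalk bed reaches the sandstone layer via the chalk bed → the limestone band → the sandstone layer.
No chain forces the mudstone (or any of the others) ahead of the sandstone layer.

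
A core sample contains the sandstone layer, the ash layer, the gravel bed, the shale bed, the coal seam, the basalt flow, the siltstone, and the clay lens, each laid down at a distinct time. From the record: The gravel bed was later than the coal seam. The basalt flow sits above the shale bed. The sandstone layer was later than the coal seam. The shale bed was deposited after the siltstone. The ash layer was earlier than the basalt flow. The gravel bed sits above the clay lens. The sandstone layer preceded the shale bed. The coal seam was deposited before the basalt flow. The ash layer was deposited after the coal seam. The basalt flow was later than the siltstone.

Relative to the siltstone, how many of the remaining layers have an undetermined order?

5

Forced after the siltstone: the basalt flow and the shale bed.
That leaves the ash layer, the clay lens, the coal seam, the gravel bed, and the sandstone layer with no forced order relative to the siltstone — 5.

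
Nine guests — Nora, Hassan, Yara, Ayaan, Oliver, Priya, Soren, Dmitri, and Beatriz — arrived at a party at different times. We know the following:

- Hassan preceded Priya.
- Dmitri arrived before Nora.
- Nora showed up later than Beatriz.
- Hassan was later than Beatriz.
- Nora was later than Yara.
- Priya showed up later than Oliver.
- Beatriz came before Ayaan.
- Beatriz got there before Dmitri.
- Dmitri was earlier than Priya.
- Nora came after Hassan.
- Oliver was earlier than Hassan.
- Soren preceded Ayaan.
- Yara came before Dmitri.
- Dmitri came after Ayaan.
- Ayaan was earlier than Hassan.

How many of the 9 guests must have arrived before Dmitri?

4

Directly stated before Dmitri: Ayaan, Beatriz, and Yara.
Soren reaches Dmitri via Soren → Ayaan → Dmitri.
No chain forces Priya (or any of the others) ahead of Dmitri.
That's Ayaan, Beatriz, Soren, and Yara — 4 in all.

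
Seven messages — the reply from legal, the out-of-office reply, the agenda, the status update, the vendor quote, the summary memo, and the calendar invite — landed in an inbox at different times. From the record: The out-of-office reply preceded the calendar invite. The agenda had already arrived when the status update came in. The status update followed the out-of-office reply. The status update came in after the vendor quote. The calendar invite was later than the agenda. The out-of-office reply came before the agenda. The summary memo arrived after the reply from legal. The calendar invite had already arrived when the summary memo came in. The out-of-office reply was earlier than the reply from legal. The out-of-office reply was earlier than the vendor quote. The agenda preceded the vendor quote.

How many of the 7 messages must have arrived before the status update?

3

Directly stated before the status update: the agenda, the out-of-office reply, and the vendor quote.
No chain forces the summary memo (or any of the others) ahead of the status update.
That's the agenda, the out-of-office reply, and the vendor quote — 3 in all.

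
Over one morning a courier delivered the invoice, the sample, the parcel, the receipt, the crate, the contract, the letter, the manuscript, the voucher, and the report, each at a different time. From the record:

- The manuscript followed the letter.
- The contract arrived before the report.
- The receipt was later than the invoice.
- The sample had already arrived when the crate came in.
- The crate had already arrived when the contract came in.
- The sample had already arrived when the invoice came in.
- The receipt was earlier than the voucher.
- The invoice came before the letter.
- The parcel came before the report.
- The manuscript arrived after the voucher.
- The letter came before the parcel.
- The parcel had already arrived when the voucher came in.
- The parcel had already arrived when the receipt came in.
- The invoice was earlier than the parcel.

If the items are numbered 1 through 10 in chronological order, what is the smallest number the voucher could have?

6

The invoice, the letter, the parcel, the receipt, and the sample must all come before the voucher — 5 forced predecessors.
Nothing else is forced ahead of the voucher, so its earliest slot is position 5 + 1 = 6.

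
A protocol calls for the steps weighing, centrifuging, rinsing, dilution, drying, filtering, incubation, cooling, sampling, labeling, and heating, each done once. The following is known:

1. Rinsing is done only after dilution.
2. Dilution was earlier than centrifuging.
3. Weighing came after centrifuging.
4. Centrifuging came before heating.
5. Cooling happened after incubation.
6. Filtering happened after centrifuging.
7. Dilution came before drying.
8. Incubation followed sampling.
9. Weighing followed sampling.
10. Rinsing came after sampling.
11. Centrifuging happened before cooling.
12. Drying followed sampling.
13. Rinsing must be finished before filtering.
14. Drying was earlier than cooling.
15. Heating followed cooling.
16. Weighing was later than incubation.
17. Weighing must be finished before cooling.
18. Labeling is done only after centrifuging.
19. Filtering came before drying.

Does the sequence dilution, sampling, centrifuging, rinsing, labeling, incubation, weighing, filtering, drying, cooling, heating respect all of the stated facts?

yes

Check each stated constraint against the proposed order — e.g. dilution is ahead of drying; centrifuging is ahead of heating. Every pair is in the required order; nothing is violated.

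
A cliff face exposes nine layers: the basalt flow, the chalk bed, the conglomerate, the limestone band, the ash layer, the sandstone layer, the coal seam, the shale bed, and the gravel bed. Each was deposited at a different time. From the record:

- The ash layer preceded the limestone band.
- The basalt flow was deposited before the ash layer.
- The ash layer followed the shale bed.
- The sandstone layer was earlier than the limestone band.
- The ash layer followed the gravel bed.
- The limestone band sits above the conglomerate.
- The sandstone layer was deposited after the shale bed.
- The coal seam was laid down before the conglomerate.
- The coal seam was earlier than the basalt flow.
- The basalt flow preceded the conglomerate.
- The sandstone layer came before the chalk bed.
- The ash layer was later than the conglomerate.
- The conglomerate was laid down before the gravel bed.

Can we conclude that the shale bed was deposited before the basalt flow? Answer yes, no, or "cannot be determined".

No chain of stated constraints runs from the shale bed to the basalt flow, and none runs from the basalt flow to the shale bed either.
So the relative order of the shale bed and the basalt flow is not fixed by the given facts.

cannot be determined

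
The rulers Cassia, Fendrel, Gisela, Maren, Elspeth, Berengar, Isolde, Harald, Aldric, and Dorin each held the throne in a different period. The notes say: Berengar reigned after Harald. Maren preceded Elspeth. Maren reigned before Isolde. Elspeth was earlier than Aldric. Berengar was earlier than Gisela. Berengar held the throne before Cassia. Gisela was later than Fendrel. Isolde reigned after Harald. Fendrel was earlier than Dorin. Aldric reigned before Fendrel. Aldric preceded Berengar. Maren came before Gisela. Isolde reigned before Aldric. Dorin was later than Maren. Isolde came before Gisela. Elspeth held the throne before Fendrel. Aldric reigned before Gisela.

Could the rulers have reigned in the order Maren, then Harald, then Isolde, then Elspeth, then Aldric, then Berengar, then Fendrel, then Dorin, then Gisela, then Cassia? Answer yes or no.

yes

Check each stated constraint against the proposed order — e.g. Maren is ahead of Dorin; Maren is ahead of Gisela. Every pair is in the required order; nothing is violated.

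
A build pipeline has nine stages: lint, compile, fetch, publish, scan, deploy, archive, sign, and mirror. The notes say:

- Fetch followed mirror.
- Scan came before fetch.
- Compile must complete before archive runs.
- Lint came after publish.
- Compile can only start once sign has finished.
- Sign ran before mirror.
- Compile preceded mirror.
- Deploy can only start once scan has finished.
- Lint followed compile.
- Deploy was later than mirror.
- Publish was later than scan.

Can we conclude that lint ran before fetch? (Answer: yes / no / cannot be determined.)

No chain of stated constraints runs from lint to fetch, and none runs from fetch to lint either.
So the relative order of lint and fetch is not fixed by the given facts.

cannot be determined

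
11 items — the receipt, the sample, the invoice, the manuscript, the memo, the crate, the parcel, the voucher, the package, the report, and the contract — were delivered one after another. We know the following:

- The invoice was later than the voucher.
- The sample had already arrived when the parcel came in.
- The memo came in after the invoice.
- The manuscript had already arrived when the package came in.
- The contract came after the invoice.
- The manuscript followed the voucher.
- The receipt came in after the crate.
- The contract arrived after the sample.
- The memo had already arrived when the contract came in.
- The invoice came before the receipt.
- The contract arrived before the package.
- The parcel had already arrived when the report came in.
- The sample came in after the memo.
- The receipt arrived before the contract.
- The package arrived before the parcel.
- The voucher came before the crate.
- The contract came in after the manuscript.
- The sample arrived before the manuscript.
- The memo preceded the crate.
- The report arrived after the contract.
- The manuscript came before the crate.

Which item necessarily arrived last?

the report

Every other item has a chain of constraints placing it before the report, so the report is last.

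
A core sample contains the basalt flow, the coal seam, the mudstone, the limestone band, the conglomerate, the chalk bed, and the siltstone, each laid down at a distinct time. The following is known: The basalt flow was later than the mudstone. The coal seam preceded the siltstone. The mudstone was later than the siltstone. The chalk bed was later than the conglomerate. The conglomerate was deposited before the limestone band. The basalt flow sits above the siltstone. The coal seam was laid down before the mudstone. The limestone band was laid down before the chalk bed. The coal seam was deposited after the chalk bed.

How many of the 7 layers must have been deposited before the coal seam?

Directly stated before the coal seam: the chalk bed.
The conglomerate reaches the coal seam via the conglomerate → the chalk bed → the coal seam.
The limestone band reaches the coal seam via the limestone band → the chalk bed → the coal seam.
No chain forces the siltstone (or any of the others) ahead of the coal seam.
That's the chalk bed, the conglomerate, and the limestone band — 3 in all.

3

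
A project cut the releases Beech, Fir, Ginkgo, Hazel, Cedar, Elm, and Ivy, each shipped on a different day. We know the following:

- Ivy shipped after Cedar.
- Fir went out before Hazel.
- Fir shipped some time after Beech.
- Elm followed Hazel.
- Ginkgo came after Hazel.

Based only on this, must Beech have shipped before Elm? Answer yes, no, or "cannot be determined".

Chain the constraints: Beech → Fir → Hazel → Elm. Each link is directly stated, so Beech comes before Elm.

yes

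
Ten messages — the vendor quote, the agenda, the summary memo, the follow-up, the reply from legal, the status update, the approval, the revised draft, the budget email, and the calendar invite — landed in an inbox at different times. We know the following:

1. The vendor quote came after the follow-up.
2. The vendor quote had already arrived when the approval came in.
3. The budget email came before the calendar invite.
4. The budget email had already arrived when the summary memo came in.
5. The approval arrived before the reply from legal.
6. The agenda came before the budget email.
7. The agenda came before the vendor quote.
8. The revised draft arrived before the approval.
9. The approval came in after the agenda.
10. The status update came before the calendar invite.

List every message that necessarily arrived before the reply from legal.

the agenda, the approval, the follow-up, the revised draft, the vendor quote

Directly stated before the reply from legal: the approval.
The agenda reaches the reply from legal via the agenda → the approval → the reply from legal.
The follow-up reaches the reply from legal via the follow-up → the vendor quote → the approval → the reply from legal.
The revised draft reaches the reply from legal via the revised draft → the approval → the reply from legal.
Likewise the vendor quote reaches the reply from legal by chaining the stated constraints.
No chain forces the summary memo (or any of the others) ahead of the reply from legal.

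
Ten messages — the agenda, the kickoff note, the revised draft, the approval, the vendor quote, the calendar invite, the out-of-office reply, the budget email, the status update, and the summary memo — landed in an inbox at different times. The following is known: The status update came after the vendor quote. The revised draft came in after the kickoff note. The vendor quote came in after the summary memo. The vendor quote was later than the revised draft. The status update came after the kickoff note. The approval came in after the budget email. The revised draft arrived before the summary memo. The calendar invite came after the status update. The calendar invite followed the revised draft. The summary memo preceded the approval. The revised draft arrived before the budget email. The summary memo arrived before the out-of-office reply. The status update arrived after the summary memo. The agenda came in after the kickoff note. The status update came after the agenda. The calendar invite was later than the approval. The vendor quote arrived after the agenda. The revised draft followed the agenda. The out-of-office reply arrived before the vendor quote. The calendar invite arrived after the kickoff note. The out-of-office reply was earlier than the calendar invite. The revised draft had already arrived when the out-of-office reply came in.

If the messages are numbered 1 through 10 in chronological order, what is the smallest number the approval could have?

The agenda, the budget email, the kickoff note, the revised draft, and the summary memo must all come before the approval — 5 forced predecessors.
Nothing else is forced ahead of the approval, so its earliest slot is position 5 + 1 = 6.

6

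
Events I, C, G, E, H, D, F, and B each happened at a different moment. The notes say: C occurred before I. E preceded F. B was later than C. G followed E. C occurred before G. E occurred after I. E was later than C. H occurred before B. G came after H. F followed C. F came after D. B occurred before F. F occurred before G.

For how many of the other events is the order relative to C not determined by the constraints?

2

Forced after C: B, E, F, G, and I.
That leaves D and H with no forced order relative to C — 2.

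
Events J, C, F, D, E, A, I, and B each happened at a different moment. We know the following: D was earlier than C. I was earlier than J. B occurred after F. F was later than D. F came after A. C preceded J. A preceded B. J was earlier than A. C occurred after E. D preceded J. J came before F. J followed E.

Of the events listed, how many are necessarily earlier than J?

Directly stated before J: C, D, E, and I.
That's C, D, E, and I — 4 in all.

4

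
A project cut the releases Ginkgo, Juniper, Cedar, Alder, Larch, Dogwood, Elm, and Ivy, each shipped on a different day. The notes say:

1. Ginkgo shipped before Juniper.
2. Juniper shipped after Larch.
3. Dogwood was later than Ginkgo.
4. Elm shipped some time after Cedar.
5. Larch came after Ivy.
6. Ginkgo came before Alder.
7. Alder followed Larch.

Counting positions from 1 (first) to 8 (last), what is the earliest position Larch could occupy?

Ivy must come before Larch — 1 forced predecessor.
Nothing else is forced ahead of Larch, so its earliest slot is position 1 + 1 = 2.

2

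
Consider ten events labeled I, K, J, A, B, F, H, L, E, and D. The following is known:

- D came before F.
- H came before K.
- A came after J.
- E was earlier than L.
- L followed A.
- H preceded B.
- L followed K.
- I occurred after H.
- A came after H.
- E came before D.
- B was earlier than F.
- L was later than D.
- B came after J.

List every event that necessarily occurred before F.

B, D, E, H, J

Directly stated before F: B and D.
E reaches F via E → D → F.
H reaches F via H → B → F.
J reaches F via J → B → F.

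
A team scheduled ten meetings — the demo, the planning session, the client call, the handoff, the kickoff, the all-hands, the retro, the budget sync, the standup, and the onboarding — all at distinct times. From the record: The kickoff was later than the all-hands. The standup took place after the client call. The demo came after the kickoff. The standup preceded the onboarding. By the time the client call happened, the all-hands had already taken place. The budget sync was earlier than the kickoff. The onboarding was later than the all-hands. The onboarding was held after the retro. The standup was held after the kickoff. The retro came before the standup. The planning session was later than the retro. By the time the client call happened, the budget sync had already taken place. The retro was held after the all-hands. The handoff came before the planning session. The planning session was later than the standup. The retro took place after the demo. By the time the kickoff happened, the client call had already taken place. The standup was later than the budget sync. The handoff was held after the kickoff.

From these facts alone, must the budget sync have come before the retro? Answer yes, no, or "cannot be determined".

yes

Chain the constraints: the budget sync → the kickoff → the demo → the retro. Each link is directly stated, so the budget sync comes before the retro.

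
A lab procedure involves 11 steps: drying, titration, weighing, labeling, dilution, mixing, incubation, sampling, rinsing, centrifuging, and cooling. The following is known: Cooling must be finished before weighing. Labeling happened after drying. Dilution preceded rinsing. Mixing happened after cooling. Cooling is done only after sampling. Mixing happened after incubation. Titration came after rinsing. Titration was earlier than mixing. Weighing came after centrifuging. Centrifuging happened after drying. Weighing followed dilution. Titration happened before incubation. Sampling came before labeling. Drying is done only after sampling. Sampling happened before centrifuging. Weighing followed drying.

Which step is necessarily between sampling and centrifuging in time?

Tracing the constraints gives sampling → drying → centrifuging, so drying sits after sampling and before centrifuging.
No other step is forced both after sampling and before centrifuging.

drying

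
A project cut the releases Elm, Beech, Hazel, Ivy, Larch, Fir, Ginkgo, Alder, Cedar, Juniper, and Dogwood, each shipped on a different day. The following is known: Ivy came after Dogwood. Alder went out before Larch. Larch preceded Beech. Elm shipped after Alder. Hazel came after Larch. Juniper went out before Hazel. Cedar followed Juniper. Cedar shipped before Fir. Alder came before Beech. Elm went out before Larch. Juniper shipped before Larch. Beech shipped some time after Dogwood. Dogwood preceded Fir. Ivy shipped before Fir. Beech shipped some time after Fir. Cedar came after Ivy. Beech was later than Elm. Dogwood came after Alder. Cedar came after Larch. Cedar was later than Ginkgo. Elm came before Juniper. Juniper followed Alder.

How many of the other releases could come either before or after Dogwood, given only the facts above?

5

Forced before Dogwood: Alder; forced after Dogwood: Beech, Cedar, Fir, and Ivy.
That leaves Elm, Ginkgo, Hazel, Juniper, and Larch with no forced order relative to Dogwood — 5.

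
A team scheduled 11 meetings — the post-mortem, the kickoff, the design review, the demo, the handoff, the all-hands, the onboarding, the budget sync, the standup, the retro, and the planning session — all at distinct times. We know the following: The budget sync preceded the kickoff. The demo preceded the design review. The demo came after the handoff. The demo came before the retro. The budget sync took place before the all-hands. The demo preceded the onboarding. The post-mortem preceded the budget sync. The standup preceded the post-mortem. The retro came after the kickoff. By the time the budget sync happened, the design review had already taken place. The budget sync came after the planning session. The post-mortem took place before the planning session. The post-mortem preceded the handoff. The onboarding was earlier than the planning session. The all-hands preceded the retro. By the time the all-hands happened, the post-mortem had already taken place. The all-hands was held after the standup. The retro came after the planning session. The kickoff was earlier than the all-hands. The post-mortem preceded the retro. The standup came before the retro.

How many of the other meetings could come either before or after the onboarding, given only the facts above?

1

Forced before the onboarding: the demo, the handoff, the post-mortem, and the standup; forced after the onboarding: the all-hands, the budget sync, the kickoff, the planning session, and the retro.
That leaves the design review with no forced order relative to the onboarding — 1.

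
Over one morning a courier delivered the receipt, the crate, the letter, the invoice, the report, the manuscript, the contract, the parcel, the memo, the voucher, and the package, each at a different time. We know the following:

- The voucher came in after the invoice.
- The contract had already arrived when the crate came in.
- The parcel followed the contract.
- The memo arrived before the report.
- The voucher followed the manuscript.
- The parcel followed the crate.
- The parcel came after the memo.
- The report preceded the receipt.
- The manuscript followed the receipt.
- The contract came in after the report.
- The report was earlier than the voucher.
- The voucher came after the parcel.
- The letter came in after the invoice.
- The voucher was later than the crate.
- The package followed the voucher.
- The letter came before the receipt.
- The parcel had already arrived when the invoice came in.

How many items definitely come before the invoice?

5

Directly stated before the invoice: the parcel.
The contract reaches the invoice via the contract → the parcel → the invoice.
The crate reaches the invoice via the crate → the parcel → the invoice.
The memo reaches the invoice via the memo → the parcel → the invoice.
Likewise the report reaches the invoice by chaining the stated constraints.
No chain forces the voucher (or any of the others) ahead of the invoice.
That's the contract, the crate, the memo, the parcel, and the report — 5 in all.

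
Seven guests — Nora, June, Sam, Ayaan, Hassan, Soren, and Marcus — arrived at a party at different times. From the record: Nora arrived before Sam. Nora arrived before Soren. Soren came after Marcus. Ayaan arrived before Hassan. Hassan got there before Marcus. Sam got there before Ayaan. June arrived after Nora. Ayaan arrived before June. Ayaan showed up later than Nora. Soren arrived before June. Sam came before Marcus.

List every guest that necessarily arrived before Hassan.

Directly stated before Hassan: Ayaan.
Nora reaches Hassan via Nora → Ayaan → Hassan.
Sam reaches Hassan via Sam → Ayaan → Hassan.
No chain forces Soren (or any of the others) ahead of Hassan.

Ayaan, Nora, Sam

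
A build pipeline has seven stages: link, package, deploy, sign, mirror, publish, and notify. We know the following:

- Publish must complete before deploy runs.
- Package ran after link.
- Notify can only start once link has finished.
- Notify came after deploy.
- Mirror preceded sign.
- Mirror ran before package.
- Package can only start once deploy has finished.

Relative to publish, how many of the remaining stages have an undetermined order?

3

Forced after publish: deploy, notify, and package.
That leaves link, mirror, and sign with no forced order relative to publish — 3.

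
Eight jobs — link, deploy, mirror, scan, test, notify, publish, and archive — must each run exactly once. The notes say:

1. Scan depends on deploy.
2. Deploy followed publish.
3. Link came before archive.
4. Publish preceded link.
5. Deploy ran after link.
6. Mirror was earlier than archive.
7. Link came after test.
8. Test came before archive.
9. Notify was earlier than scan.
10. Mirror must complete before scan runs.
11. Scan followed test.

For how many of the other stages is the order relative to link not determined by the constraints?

2

Forced before link: publish and test; forced after link: archive, deploy, and scan.
That leaves mirror and notify with no forced order relative to link — 2.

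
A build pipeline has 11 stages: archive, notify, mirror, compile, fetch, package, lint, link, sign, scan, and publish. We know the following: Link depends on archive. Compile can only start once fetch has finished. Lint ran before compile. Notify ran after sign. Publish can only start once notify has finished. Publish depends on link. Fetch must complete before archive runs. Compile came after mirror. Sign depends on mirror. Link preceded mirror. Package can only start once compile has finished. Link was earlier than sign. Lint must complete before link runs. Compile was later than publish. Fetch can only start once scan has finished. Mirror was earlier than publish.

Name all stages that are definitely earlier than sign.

archive, fetch, link, lint, mirror, scan

Directly stated before sign: link and mirror.
Archive reaches sign via archive → link → sign.
Fetch reaches sign via fetch → archive → link → sign.
Lint reaches sign via lint → link → sign.
Likewise scan reaches sign by chaining the stated constraints.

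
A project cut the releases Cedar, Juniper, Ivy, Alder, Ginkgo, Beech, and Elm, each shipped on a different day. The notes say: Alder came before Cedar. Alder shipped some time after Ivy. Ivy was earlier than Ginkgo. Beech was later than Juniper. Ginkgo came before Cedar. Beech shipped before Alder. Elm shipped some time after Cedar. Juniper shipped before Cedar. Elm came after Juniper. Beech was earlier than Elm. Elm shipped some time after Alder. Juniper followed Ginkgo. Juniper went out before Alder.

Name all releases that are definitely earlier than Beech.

Directly stated before Beech: Juniper.
Ginkgo reaches Beech via Ginkgo → Juniper → Beech.
Ivy reaches Beech via Ivy → Ginkgo → Juniper → Beech.

Ginkgo, Ivy, Juniper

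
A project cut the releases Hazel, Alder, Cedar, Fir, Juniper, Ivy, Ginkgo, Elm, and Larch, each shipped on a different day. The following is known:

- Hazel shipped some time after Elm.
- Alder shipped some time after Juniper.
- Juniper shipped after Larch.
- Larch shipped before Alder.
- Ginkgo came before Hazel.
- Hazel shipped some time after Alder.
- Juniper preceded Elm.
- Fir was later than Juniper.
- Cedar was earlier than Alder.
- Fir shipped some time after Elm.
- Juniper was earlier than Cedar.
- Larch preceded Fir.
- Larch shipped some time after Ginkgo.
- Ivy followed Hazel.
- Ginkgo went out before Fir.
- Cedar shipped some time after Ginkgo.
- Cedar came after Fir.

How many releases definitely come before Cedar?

5

Directly stated before Cedar: Fir, Ginkgo, and Juniper.
Elm reaches Cedar via Elm → Fir → Cedar.
Larch reaches Cedar via Larch → Fir → Cedar.
No chain forces Ivy (or any of the others) ahead of Cedar.
That's Elm, Fir, Ginkgo, Juniper, and Larch — 5 in all.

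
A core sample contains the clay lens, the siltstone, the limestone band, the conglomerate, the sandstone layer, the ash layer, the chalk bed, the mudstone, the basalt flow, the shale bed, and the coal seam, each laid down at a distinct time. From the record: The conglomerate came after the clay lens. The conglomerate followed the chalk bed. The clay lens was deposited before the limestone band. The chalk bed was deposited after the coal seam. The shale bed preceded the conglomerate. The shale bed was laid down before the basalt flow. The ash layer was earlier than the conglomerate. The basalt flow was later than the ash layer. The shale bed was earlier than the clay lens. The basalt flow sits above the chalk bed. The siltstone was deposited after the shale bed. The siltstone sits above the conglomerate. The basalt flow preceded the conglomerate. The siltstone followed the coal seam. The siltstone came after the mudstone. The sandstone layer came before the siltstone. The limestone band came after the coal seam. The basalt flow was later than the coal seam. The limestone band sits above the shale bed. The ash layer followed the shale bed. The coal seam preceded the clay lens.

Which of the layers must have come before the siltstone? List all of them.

Directly stated before the siltstone: the coal seam, the conglomerate, the mudstone, the sandstone layer, and the shale bed.
The ash layer reaches the siltstone via the ash layer → the conglomerate → the siltstone.
The basalt flow reaches the siltstone via the basalt flow → the conglomerate → the siltstone.
The chalk bed reaches the siltstone via the chalk bed → the conglomerate → the siltstone.
Likewise the clay lens reaches the siltstone by chaining the stated constraints.
No chain forces the limestone band ahead of the siltstone.

the ash layer, the basalt flow, the chalk bed, the clay lens, the coal seam, the conglomerate, the mudstone, the sandstone layer, the shale bed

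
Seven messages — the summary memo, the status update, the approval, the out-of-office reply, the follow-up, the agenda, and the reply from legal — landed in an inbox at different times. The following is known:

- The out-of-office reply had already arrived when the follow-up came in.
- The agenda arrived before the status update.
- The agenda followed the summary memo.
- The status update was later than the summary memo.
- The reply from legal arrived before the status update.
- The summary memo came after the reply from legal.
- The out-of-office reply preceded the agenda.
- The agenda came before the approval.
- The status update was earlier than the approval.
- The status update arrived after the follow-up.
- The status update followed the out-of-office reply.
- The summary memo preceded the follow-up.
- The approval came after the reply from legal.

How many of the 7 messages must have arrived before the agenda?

Directly stated before the agenda: the out-of-office reply and the summary memo.
The reply from legal reaches the agenda via the reply from legal → the summary memo → the agenda.
No chain forces the approval (or any of the others) ahead of the agenda.
That's the out-of-office reply, the reply from legal, and the summary memo — 3 in all.

3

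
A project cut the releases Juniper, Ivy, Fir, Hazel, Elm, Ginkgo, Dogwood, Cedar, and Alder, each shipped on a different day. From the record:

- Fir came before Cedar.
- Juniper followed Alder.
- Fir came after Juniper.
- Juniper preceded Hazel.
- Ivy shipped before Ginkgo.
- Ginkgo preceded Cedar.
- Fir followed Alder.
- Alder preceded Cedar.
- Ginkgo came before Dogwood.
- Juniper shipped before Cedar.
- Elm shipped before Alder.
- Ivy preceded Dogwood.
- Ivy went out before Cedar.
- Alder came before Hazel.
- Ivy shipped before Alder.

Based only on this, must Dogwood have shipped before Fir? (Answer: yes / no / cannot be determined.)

cannot be determined

No chain of stated constraints runs from Dogwood to Fir, and none runs from Fir to Dogwood either.
So the relative order of Dogwood and Fir is not fixed by the given facts.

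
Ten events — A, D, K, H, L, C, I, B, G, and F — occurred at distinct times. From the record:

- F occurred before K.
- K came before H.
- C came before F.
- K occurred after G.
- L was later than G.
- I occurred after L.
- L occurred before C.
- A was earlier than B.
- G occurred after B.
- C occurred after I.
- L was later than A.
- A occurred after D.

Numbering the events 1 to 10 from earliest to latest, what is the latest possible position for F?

F must come before H and K — 2 events forced after it.
Everything else can be placed before F in some valid order, so F can sit as late as position 10 − 2 = 8.

8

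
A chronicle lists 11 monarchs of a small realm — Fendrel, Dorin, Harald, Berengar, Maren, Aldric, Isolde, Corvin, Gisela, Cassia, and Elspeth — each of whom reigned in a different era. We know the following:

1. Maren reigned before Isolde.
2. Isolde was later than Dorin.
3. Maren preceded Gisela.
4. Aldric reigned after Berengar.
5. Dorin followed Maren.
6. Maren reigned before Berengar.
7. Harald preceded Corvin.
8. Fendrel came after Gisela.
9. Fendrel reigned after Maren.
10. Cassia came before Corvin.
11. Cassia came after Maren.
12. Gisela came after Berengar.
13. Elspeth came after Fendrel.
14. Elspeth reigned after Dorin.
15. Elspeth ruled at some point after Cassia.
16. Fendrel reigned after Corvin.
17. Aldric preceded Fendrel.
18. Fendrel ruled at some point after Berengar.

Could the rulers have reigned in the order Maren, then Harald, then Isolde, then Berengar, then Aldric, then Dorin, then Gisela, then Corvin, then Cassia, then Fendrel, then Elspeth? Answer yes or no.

The constraints require Dorin before Isolde, but in the proposed sequence Isolde appears ahead of Dorin. That one violation is enough.

no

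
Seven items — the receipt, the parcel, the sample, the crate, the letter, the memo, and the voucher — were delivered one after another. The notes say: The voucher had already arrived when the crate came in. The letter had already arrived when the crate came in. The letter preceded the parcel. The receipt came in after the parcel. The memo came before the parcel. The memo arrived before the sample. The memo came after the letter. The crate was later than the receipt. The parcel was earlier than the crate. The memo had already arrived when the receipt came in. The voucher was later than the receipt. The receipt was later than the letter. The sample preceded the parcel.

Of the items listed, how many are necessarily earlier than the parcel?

Directly stated before the parcel: the letter, the memo, and the sample.
No chain forces the crate (or any of the others) ahead of the parcel.
That's the letter, the memo, and the sample — 3 in all.

3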